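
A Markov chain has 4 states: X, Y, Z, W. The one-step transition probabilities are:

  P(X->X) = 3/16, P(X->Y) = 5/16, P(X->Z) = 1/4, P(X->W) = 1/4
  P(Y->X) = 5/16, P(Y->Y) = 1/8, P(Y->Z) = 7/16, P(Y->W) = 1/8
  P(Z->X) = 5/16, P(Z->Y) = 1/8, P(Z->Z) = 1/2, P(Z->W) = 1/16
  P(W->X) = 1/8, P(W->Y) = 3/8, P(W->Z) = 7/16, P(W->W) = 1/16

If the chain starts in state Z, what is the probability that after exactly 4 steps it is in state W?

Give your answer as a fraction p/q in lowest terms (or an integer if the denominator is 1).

Computing P^4 by repeated multiplication:
P^1 =
  X: [3/16, 5/16, 1/4, 1/4]
  Y: [5/16, 1/8, 7/16, 1/8]
  Z: [5/16, 1/8, 1/2, 1/16]
  W: [1/8, 3/8, 7/16, 1/16]
P^2 =
  X: [31/128, 57/256, 107/256, 15/128]
  Y: [1/4, 55/256, 13/32, 33/256]
  Z: [67/256, 51/256, 105/256, 33/256]
  W: [73/256, 21/128, 113/256, 7/64]
P^3 =
  X: [533/2048, 409/2048, 1713/4096, 499/4096]
  Y: [1053/4096, 209/1024, 213/512, 503/4096]
  Z: [1047/4096, 845/4096, 53/128, 127/1024]
  W: [525/2048, 843/4096, 843/2048, 517/4096]
P^4 =
  X: [16851/65536, 6693/32768, 27187/65536, 507/4096]
  Y: [16865/65536, 13363/65536, 27217/65536, 8091/65536]
  Z: [8431/32768, 13365/65536, 27227/65536, 4041/32768]
  W: [16829/65536, 6705/32768, 3401/8192, 8089/65536]

(P^4)[Z -> W] = 4041/32768

Answer: 4041/32768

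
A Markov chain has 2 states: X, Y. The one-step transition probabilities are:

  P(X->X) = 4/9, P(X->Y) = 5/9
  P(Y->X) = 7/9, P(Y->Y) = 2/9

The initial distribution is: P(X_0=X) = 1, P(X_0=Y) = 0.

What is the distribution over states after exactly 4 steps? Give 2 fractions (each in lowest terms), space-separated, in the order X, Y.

Answer: 143/243 100/243

Derivation:
Propagating the distribution step by step (d_{t+1} = d_t * P):
d_0 = (X=1, Y=0)
  d_1[X] = 1*4/9 + 0*7/9 = 4/9
  d_1[Y] = 1*5/9 + 0*2/9 = 5/9
d_1 = (X=4/9, Y=5/9)
  d_2[X] = 4/9*4/9 + 5/9*7/9 = 17/27
  d_2[Y] = 4/9*5/9 + 5/9*2/9 = 10/27
d_2 = (X=17/27, Y=10/27)
  d_3[X] = 17/27*4/9 + 10/27*7/9 = 46/81
  d_3[Y] = 17/27*5/9 + 10/27*2/9 = 35/81
d_3 = (X=46/81, Y=35/81)
  d_4[X] = 46/81*4/9 + 35/81*7/9 = 143/243
  d_4[Y] = 46/81*5/9 + 35/81*2/9 = 100/243
d_4 = (X=143/243, Y=100/243)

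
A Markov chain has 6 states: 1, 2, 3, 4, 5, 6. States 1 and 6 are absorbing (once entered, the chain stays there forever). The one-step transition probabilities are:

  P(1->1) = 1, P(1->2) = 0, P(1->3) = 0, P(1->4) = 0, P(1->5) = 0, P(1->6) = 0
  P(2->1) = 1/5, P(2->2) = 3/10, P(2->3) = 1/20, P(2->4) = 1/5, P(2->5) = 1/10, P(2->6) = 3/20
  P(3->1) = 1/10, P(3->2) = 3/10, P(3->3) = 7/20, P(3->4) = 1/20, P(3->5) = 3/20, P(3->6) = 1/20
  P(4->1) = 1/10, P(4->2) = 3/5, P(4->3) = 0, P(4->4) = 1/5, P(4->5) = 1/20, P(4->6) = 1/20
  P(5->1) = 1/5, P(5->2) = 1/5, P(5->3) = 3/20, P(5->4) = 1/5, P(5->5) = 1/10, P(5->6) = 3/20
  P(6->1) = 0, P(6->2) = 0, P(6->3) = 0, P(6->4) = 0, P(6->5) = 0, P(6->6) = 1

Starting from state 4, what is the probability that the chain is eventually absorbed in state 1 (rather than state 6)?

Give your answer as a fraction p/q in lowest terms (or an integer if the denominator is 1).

Answer: 9812/16365

Derivation:
Let a_i = P(absorbed in 1 | start in state i).
Boundary conditions: a_1 = 1, a_6 = 0.
For each transient state i, a_i = sum_j P(i->j) * a_j:
  a_2 = 1/5*a_1 + 3/10*a_2 + 1/20*a_3 + 1/5*a_4 + 1/10*a_5 + 3/20*a_6
  a_3 = 1/10*a_1 + 3/10*a_2 + 7/20*a_3 + 1/20*a_4 + 3/20*a_5 + 1/20*a_6
  a_4 = 1/10*a_1 + 3/5*a_2 + 0*a_3 + 1/5*a_4 + 1/20*a_5 + 1/20*a_6
  a_5 = 1/5*a_1 + 1/5*a_2 + 3/20*a_3 + 1/5*a_4 + 1/10*a_5 + 3/20*a_6

Substituting a_1 = 1 and a_6 = 0, rearrange to (I - Q) a = r where r[i] = P(i -> 1):
  [7/10, -1/20, -1/5, -1/10] . (a_2, a_3, a_4, a_5) = 1/5
  [-3/10, 13/20, -1/20, -3/20] . (a_2, a_3, a_4, a_5) = 1/10
  [-3/5, 0, 4/5, -1/20] . (a_2, a_3, a_4, a_5) = 1/10
  [-1/5, -3/20, -1/5, 9/10] . (a_2, a_3, a_4, a_5) = 1/5

Solving yields:
  a_2 = 9556/16365
  a_3 = 9896/16365
  a_4 = 9812/16365
  a_5 = 1918/3273

Starting state is 4, so the absorption probability is a_4 = 9812/16365.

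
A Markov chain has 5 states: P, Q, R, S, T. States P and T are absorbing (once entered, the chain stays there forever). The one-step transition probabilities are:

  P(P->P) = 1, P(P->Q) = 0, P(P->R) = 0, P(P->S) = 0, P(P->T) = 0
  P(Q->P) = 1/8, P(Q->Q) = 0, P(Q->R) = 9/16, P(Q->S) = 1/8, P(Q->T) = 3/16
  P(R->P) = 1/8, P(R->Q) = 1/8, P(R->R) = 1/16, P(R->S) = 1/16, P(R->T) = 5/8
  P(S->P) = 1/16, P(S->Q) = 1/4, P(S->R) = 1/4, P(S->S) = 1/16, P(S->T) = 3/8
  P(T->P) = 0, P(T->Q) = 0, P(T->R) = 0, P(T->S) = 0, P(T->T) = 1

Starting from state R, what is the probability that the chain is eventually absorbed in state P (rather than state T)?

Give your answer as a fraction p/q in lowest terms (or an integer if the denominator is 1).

Answer: 276/1547

Derivation:
Let a_i = P(absorbed in P | start in state i).
Boundary conditions: a_P = 1, a_T = 0.
For each transient state i, a_i = sum_j P(i->j) * a_j:
  a_Q = 1/8*a_P + 0*a_Q + 9/16*a_R + 1/8*a_S + 3/16*a_T
  a_R = 1/8*a_P + 1/8*a_Q + 1/16*a_R + 1/16*a_S + 5/8*a_T
  a_S = 1/16*a_P + 1/4*a_Q + 1/4*a_R + 1/16*a_S + 3/8*a_T

Substituting a_P = 1 and a_T = 0, rearrange to (I - Q) a = r where r[i] = P(i -> P):
  [1, -9/16, -1/8] . (a_Q, a_R, a_S) = 1/8
  [-1/8, 15/16, -1/16] . (a_Q, a_R, a_S) = 1/8
  [-1/4, -1/4, 15/16] . (a_Q, a_R, a_S) = 1/16

Solving yields:
  a_Q = 59/238
  a_R = 276/1547
  a_S = 279/1547

Starting state is R, so the absorption probability is a_R = 276/1547.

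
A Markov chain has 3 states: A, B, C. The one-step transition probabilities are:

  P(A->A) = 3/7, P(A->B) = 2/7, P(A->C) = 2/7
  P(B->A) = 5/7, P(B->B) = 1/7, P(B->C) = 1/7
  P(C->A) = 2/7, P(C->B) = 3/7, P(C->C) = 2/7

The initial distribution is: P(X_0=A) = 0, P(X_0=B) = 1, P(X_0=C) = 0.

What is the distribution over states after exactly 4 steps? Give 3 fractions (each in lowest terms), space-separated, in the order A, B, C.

Propagating the distribution step by step (d_{t+1} = d_t * P):
d_0 = (A=0, B=1, C=0)
  d_1[A] = 0*3/7 + 1*5/7 + 0*2/7 = 5/7
  d_1[B] = 0*2/7 + 1*1/7 + 0*3/7 = 1/7
  d_1[C] = 0*2/7 + 1*1/7 + 0*2/7 = 1/7
d_1 = (A=5/7, B=1/7, C=1/7)
  d_2[A] = 5/7*3/7 + 1/7*5/7 + 1/7*2/7 = 22/49
  d_2[B] = 5/7*2/7 + 1/7*1/7 + 1/7*3/7 = 2/7
  d_2[C] = 5/7*2/7 + 1/7*1/7 + 1/7*2/7 = 13/49
d_2 = (A=22/49, B=2/7, C=13/49)
  d_3[A] = 22/49*3/7 + 2/7*5/7 + 13/49*2/7 = 162/343
  d_3[B] = 22/49*2/7 + 2/7*1/7 + 13/49*3/7 = 97/343
  d_3[C] = 22/49*2/7 + 2/7*1/7 + 13/49*2/7 = 12/49
d_3 = (A=162/343, B=97/343, C=12/49)
  d_4[A] = 162/343*3/7 + 97/343*5/7 + 12/49*2/7 = 1139/2401
  d_4[B] = 162/343*2/7 + 97/343*1/7 + 12/49*3/7 = 673/2401
  d_4[C] = 162/343*2/7 + 97/343*1/7 + 12/49*2/7 = 589/2401
d_4 = (A=1139/2401, B=673/2401, C=589/2401)

Answer: 1139/2401 673/2401 589/2401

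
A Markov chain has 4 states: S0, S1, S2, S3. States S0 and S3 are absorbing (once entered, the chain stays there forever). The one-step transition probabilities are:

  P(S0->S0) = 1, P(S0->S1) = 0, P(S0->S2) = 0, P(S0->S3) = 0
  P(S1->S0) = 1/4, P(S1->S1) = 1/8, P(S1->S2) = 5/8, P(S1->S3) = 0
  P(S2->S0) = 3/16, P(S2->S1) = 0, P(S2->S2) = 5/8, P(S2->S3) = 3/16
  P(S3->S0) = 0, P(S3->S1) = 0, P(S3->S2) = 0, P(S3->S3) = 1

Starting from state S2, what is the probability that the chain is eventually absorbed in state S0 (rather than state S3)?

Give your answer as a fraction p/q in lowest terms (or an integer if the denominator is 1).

Answer: 1/2

Derivation:
Let a_i = P(absorbed in S0 | start in state i).
Boundary conditions: a_S0 = 1, a_S3 = 0.
For each transient state i, a_i = sum_j P(i->j) * a_j:
  a_S1 = 1/4*a_S0 + 1/8*a_S1 + 5/8*a_S2 + 0*a_S3
  a_S2 = 3/16*a_S0 + 0*a_S1 + 5/8*a_S2 + 3/16*a_S3

Substituting a_S0 = 1 and a_S3 = 0, rearrange to (I - Q) a = r where r[i] = P(i -> S0):
  [7/8, -5/8] . (a_S1, a_S2) = 1/4
  [0, 3/8] . (a_S1, a_S2) = 3/16

Solving yields:
  a_S1 = 9/14
  a_S2 = 1/2

Starting state is S2, so the absorption probability is a_S2 = 1/2.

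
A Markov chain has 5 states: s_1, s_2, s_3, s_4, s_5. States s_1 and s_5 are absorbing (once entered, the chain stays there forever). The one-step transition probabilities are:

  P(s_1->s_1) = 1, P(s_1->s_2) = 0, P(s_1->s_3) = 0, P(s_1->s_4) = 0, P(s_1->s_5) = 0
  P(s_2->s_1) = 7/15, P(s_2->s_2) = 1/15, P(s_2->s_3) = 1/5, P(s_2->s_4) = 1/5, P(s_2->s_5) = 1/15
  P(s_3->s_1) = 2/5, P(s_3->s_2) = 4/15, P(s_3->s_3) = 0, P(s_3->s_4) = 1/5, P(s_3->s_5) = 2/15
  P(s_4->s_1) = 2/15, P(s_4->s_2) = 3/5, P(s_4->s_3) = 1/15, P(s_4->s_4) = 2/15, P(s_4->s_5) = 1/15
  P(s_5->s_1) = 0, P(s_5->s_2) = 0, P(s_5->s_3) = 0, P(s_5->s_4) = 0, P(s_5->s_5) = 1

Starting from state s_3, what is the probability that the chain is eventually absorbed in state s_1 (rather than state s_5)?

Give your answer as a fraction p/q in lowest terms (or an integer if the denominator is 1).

Let a_i = P(absorbed in s_1 | start in state i).
Boundary conditions: a_s_1 = 1, a_s_5 = 0.
For each transient state i, a_i = sum_j P(i->j) * a_j:
  a_s_2 = 7/15*a_s_1 + 1/15*a_s_2 + 1/5*a_s_3 + 1/5*a_s_4 + 1/15*a_s_5
  a_s_3 = 2/5*a_s_1 + 4/15*a_s_2 + 0*a_s_3 + 1/5*a_s_4 + 2/15*a_s_5
  a_s_4 = 2/15*a_s_1 + 3/5*a_s_2 + 1/15*a_s_3 + 2/15*a_s_4 + 1/15*a_s_5

Substituting a_s_1 = 1 and a_s_5 = 0, rearrange to (I - Q) a = r where r[i] = P(i -> s_1):
  [14/15, -1/5, -1/5] . (a_s_2, a_s_3, a_s_4) = 7/15
  [-4/15, 1, -1/5] . (a_s_2, a_s_3, a_s_4) = 2/5
  [-3/5, -1/15, 13/15] . (a_s_2, a_s_3, a_s_4) = 2/15

Solving yields:
  a_s_2 = 284/339
  a_s_3 = 1591/2034
  a_s_4 = 1615/2034

Starting state is s_3, so the absorption probability is a_s_3 = 1591/2034.

Answer: 1591/2034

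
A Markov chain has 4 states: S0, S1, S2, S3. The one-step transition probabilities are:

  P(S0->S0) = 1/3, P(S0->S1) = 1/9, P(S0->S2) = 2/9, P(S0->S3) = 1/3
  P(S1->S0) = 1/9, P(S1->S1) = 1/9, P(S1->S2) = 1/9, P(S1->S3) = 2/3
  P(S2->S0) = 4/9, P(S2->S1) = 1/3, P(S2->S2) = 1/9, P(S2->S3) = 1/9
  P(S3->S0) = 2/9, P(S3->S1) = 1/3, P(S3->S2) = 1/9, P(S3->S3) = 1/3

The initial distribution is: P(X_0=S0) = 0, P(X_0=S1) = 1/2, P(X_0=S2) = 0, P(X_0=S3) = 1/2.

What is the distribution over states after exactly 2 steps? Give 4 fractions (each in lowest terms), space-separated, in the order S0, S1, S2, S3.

Answer: 13/54 20/81 7/54 31/81

Derivation:
Propagating the distribution step by step (d_{t+1} = d_t * P):
d_0 = (S0=0, S1=1/2, S2=0, S3=1/2)
  d_1[S0] = 0*1/3 + 1/2*1/9 + 0*4/9 + 1/2*2/9 = 1/6
  d_1[S1] = 0*1/9 + 1/2*1/9 + 0*1/3 + 1/2*1/3 = 2/9
  d_1[S2] = 0*2/9 + 1/2*1/9 + 0*1/9 + 1/2*1/9 = 1/9
  d_1[S3] = 0*1/3 + 1/2*2/3 + 0*1/9 + 1/2*1/3 = 1/2
d_1 = (S0=1/6, S1=2/9, S2=1/9, S3=1/2)
  d_2[S0] = 1/6*1/3 + 2/9*1/9 + 1/9*4/9 + 1/2*2/9 = 13/54
  d_2[S1] = 1/6*1/9 + 2/9*1/9 + 1/9*1/3 + 1/2*1/3 = 20/81
  d_2[S2] = 1/6*2/9 + 2/9*1/9 + 1/9*1/9 + 1/2*1/9 = 7/54
  d_2[S3] = 1/6*1/3 + 2/9*2/3 + 1/9*1/9 + 1/2*1/3 = 31/81
d_2 = (S0=13/54, S1=20/81, S2=7/54, S3=31/81)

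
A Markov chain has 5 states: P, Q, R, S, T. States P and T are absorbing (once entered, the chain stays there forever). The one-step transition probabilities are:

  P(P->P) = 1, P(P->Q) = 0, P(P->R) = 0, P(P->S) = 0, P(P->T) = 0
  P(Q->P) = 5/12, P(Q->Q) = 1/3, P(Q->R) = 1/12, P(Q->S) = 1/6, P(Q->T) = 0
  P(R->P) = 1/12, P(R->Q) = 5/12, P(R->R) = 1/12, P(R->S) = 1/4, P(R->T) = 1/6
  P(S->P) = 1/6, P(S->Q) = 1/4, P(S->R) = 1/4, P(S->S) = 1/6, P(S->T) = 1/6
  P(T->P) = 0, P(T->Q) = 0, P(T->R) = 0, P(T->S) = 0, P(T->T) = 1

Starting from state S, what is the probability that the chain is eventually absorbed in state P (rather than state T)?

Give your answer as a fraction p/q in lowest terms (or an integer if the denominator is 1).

Answer: 433/653

Derivation:
Let a_i = P(absorbed in P | start in state i).
Boundary conditions: a_P = 1, a_T = 0.
For each transient state i, a_i = sum_j P(i->j) * a_j:
  a_Q = 5/12*a_P + 1/3*a_Q + 1/12*a_R + 1/6*a_S + 0*a_T
  a_R = 1/12*a_P + 5/12*a_Q + 1/12*a_R + 1/4*a_S + 1/6*a_T
  a_S = 1/6*a_P + 1/4*a_Q + 1/4*a_R + 1/6*a_S + 1/6*a_T

Substituting a_P = 1 and a_T = 0, rearrange to (I - Q) a = r where r[i] = P(i -> P):
  [2/3, -1/12, -1/6] . (a_Q, a_R, a_S) = 5/12
  [-5/12, 11/12, -1/4] . (a_Q, a_R, a_S) = 1/12
  [-1/4, -1/4, 5/6] . (a_Q, a_R, a_S) = 1/6

Solving yields:
  a_Q = 571/653
  a_R = 437/653
  a_S = 433/653

Starting state is S, so the absorption probability is a_S = 433/653.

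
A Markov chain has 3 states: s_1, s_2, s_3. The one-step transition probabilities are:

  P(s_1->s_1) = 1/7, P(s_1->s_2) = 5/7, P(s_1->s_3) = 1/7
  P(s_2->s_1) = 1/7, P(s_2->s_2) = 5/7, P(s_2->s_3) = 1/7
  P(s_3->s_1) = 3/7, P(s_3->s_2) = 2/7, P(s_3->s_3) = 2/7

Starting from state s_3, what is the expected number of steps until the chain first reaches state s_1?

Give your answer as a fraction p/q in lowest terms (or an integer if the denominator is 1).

Answer: 7/2

Derivation:
Let h_i = expected steps to first reach s_1 from state i.
Boundary: h_s_1 = 0.
First-step equations for the other states:
  h_s_2 = 1 + 1/7*h_s_1 + 5/7*h_s_2 + 1/7*h_s_3
  h_s_3 = 1 + 3/7*h_s_1 + 2/7*h_s_2 + 2/7*h_s_3

Substituting h_s_1 = 0 and rearranging gives the linear system (I - Q) h = 1:
  [2/7, -1/7] . (h_s_2, h_s_3) = 1
  [-2/7, 5/7] . (h_s_2, h_s_3) = 1

Solving yields:
  h_s_2 = 21/4
  h_s_3 = 7/2

Starting state is s_3, so the expected hitting time is h_s_3 = 7/2.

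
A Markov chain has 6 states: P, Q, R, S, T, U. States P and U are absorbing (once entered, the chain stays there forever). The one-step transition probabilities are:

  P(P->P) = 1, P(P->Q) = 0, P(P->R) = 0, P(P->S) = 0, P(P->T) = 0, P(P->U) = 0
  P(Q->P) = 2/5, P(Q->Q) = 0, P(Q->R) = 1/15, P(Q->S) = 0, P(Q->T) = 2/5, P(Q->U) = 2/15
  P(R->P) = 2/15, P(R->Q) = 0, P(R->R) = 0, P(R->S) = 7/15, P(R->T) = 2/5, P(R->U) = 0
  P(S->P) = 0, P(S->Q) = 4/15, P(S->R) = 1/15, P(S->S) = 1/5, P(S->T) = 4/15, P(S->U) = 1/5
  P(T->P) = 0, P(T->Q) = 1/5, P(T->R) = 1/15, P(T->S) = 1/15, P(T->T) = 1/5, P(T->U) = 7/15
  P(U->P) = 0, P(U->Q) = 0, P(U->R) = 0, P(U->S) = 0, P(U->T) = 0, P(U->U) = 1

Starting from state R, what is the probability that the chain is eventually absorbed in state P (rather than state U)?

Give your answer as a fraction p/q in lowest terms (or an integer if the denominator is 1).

Answer: 640/2029

Derivation:
Let a_i = P(absorbed in P | start in state i).
Boundary conditions: a_P = 1, a_U = 0.
For each transient state i, a_i = sum_j P(i->j) * a_j:
  a_Q = 2/5*a_P + 0*a_Q + 1/15*a_R + 0*a_S + 2/5*a_T + 2/15*a_U
  a_R = 2/15*a_P + 0*a_Q + 0*a_R + 7/15*a_S + 2/5*a_T + 0*a_U
  a_S = 0*a_P + 4/15*a_Q + 1/15*a_R + 1/5*a_S + 4/15*a_T + 1/5*a_U
  a_T = 0*a_P + 1/5*a_Q + 1/15*a_R + 1/15*a_S + 1/5*a_T + 7/15*a_U

Substituting a_P = 1 and a_U = 0, rearrange to (I - Q) a = r where r[i] = P(i -> P):
  [1, -1/15, 0, -2/5] . (a_Q, a_R, a_S, a_T) = 2/5
  [0, 1, -7/15, -2/5] . (a_Q, a_R, a_S, a_T) = 2/15
  [-4/15, -1/15, 4/5, -4/15] . (a_Q, a_R, a_S, a_T) = 0
  [-1/5, -1/15, -1/15, 4/5] . (a_Q, a_R, a_S, a_T) = 0

Solving yields:
  a_Q = 2974/6087
  a_R = 640/2029
  a_S = 498/2029
  a_T = 1028/6087

Starting state is R, so the absorption probability is a_R = 640/2029.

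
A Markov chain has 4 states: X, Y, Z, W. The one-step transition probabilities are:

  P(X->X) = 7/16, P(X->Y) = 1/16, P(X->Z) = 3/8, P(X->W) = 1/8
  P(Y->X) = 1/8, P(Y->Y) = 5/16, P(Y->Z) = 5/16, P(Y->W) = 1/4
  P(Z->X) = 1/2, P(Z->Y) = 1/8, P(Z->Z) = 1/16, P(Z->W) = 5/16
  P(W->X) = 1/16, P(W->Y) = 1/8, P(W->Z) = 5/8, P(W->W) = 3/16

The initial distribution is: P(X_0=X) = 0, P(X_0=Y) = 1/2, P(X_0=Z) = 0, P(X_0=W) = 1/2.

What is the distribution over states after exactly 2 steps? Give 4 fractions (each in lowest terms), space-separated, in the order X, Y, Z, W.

Propagating the distribution step by step (d_{t+1} = d_t * P):
d_0 = (X=0, Y=1/2, Z=0, W=1/2)
  d_1[X] = 0*7/16 + 1/2*1/8 + 0*1/2 + 1/2*1/16 = 3/32
  d_1[Y] = 0*1/16 + 1/2*5/16 + 0*1/8 + 1/2*1/8 = 7/32
  d_1[Z] = 0*3/8 + 1/2*5/16 + 0*1/16 + 1/2*5/8 = 15/32
  d_1[W] = 0*1/8 + 1/2*1/4 + 0*5/16 + 1/2*3/16 = 7/32
d_1 = (X=3/32, Y=7/32, Z=15/32, W=7/32)
  d_2[X] = 3/32*7/16 + 7/32*1/8 + 15/32*1/2 + 7/32*1/16 = 81/256
  d_2[Y] = 3/32*1/16 + 7/32*5/16 + 15/32*1/8 + 7/32*1/8 = 41/256
  d_2[Z] = 3/32*3/8 + 7/32*5/16 + 15/32*1/16 + 7/32*5/8 = 69/256
  d_2[W] = 3/32*1/8 + 7/32*1/4 + 15/32*5/16 + 7/32*3/16 = 65/256
d_2 = (X=81/256, Y=41/256, Z=69/256, W=65/256)

Answer: 81/256 41/256 69/256 65/256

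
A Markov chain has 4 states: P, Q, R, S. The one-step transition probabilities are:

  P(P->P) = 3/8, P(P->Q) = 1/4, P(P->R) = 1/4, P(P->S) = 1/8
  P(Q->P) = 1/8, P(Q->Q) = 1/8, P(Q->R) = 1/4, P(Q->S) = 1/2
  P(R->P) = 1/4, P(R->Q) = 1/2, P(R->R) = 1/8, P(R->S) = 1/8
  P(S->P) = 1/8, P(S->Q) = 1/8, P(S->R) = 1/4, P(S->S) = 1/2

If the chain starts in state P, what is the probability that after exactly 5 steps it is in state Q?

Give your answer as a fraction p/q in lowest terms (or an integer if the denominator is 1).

Answer: 959/4096

Derivation:
Computing P^5 by repeated multiplication:
P^1 =
  P: [3/8, 1/4, 1/4, 1/8]
  Q: [1/8, 1/8, 1/4, 1/2]
  R: [1/4, 1/2, 1/8, 1/8]
  S: [1/8, 1/8, 1/4, 1/2]
P^2 =
  P: [1/4, 17/64, 7/32, 17/64]
  Q: [3/16, 15/64, 7/32, 23/64]
  R: [13/64, 13/64, 15/64, 23/64]
  S: [3/16, 15/64, 7/32, 23/64]
P^3 =
  P: [55/256, 61/256, 57/256, 83/256]
  Q: [51/256, 59/256, 57/256, 89/256]
  R: [105/512, 61/256, 113/512, 43/128]
  S: [51/256, 59/256, 57/256, 89/256]
P^4 =
  P: [423/2048, 241/1024, 455/2048, 43/128]
  Q: [415/2048, 239/1024, 455/2048, 175/512]
  R: [835/4096, 239/1024, 911/4096, 697/2048]
  S: [415/2048, 239/1024, 455/2048, 175/512]
P^5 =
  P: [3349/16384, 959/4096, 3641/16384, 2779/8192]
  Q: [3333/16384, 957/4096, 3641/16384, 2791/8192]
  R: [6677/32768, 479/2048, 7281/32768, 5573/16384]
  S: [3333/16384, 957/4096, 3641/16384, 2791/8192]

(P^5)[P -> Q] = 959/4096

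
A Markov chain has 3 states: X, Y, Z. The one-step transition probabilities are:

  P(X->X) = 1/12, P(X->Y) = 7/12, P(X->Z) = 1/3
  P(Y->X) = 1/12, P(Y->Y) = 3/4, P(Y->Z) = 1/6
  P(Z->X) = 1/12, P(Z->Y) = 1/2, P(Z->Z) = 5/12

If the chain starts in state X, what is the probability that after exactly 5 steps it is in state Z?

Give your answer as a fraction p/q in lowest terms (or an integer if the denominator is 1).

Answer: 1111/4608

Derivation:
Computing P^5 by repeated multiplication:
P^1 =
  X: [1/12, 7/12, 1/3]
  Y: [1/12, 3/4, 1/6]
  Z: [1/12, 1/2, 5/12]
P^2 =
  X: [1/12, 47/72, 19/72]
  Y: [1/12, 25/36, 2/9]
  Z: [1/12, 91/144, 41/144]
P^3 =
  X: [1/12, 193/288, 71/288]
  Y: [1/12, 49/72, 17/72]
  Z: [1/12, 383/576, 145/576]
P^4 =
  X: [1/12, 259/384, 31/128]
  Y: [1/12, 65/96, 23/96]
  Z: [1/12, 517/768, 187/768]
P^5 =
  X: [1/12, 3113/4608, 1111/4608]
  Y: [1/12, 779/1152, 277/1152]
  Z: [1/12, 6223/9216, 2225/9216]

(P^5)[X -> Z] = 1111/4608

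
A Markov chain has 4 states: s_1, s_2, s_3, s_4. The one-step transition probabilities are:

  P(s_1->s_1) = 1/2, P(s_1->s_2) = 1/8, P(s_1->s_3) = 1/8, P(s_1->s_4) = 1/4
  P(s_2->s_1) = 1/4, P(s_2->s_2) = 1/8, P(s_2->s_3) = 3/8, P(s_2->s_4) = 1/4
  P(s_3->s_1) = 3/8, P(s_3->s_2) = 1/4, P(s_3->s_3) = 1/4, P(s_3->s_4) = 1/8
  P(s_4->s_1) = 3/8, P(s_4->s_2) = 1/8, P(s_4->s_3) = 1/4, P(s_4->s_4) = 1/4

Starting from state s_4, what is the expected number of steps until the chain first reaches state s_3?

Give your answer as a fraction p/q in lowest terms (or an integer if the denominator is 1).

Answer: 14/3

Derivation:
Let h_i = expected steps to first reach s_3 from state i.
Boundary: h_s_3 = 0.
First-step equations for the other states:
  h_s_1 = 1 + 1/2*h_s_1 + 1/8*h_s_2 + 1/8*h_s_3 + 1/4*h_s_4
  h_s_2 = 1 + 1/4*h_s_1 + 1/8*h_s_2 + 3/8*h_s_3 + 1/4*h_s_4
  h_s_4 = 1 + 3/8*h_s_1 + 1/8*h_s_2 + 1/4*h_s_3 + 1/4*h_s_4

Substituting h_s_3 = 0 and rearranging gives the linear system (I - Q) h = 1:
  [1/2, -1/8, -1/4] . (h_s_1, h_s_2, h_s_4) = 1
  [-1/4, 7/8, -1/4] . (h_s_1, h_s_2, h_s_4) = 1
  [-3/8, -1/8, 3/4] . (h_s_1, h_s_2, h_s_4) = 1

Solving yields:
  h_s_1 = 16/3
  h_s_2 = 4
  h_s_4 = 14/3

Starting state is s_4, so the expected hitting time is h_s_4 = 14/3.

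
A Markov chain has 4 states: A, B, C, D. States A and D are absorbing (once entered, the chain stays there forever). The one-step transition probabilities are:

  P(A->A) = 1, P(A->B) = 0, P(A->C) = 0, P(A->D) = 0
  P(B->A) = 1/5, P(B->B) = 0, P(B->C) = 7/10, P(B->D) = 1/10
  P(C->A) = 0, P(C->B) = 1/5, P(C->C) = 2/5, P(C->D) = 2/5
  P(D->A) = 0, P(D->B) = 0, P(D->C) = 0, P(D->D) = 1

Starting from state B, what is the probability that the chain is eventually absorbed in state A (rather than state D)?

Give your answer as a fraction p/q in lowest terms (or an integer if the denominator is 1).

Let a_i = P(absorbed in A | start in state i).
Boundary conditions: a_A = 1, a_D = 0.
For each transient state i, a_i = sum_j P(i->j) * a_j:
  a_B = 1/5*a_A + 0*a_B + 7/10*a_C + 1/10*a_D
  a_C = 0*a_A + 1/5*a_B + 2/5*a_C + 2/5*a_D

Substituting a_A = 1 and a_D = 0, rearrange to (I - Q) a = r where r[i] = P(i -> A):
  [1, -7/10] . (a_B, a_C) = 1/5
  [-1/5, 3/5] . (a_B, a_C) = 0

Solving yields:
  a_B = 6/23
  a_C = 2/23

Starting state is B, so the absorption probability is a_B = 6/23.

Answer: 6/23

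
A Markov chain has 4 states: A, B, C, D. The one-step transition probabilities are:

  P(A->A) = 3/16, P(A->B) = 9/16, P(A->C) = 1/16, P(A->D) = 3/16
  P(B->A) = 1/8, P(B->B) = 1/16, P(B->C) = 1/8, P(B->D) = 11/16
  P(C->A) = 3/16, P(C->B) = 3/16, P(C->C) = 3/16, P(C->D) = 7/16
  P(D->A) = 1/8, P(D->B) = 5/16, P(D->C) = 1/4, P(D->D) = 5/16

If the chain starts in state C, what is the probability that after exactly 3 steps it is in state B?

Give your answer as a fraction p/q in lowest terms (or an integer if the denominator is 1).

Computing P^3 by repeated multiplication:
P^1 =
  A: [3/16, 9/16, 1/16, 3/16]
  B: [1/8, 1/16, 1/8, 11/16]
  C: [3/16, 3/16, 3/16, 7/16]
  D: [1/8, 5/16, 1/4, 5/16]
P^2 =
  A: [9/64, 27/128, 9/64, 65/128]
  B: [9/64, 5/16, 27/128, 43/128]
  C: [19/128, 37/128, 23/128, 49/128]
  D: [19/128, 15/64, 11/64, 57/128]
P^3 =
  A: [73/512, 71/256, 193/1024, 401/1024]
  B: [301/2048, 249/1024, 351/2048, 449/1024]
  C: [149/1024, 261/1024, 179/1024, 435/1024]
  D: [297/2048, 69/256, 373/2048, 413/1024]

(P^3)[C -> B] = 261/1024

Answer: 261/1024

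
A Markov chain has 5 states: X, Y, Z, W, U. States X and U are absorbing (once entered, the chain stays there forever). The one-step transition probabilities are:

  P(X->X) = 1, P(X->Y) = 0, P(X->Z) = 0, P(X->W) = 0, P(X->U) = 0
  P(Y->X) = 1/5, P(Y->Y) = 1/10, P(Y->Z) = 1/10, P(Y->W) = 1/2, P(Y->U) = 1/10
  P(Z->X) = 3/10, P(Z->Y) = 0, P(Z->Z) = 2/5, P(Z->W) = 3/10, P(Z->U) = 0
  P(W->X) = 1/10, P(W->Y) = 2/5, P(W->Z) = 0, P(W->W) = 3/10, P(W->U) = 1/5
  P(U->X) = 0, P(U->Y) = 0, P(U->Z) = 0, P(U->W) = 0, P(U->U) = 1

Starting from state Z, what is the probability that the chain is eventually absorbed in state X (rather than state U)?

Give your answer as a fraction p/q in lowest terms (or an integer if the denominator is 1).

Answer: 30/41

Derivation:
Let a_i = P(absorbed in X | start in state i).
Boundary conditions: a_X = 1, a_U = 0.
For each transient state i, a_i = sum_j P(i->j) * a_j:
  a_Y = 1/5*a_X + 1/10*a_Y + 1/10*a_Z + 1/2*a_W + 1/10*a_U
  a_Z = 3/10*a_X + 0*a_Y + 2/5*a_Z + 3/10*a_W + 0*a_U
  a_W = 1/10*a_X + 2/5*a_Y + 0*a_Z + 3/10*a_W + 1/5*a_U

Substituting a_X = 1 and a_U = 0, rearrange to (I - Q) a = r where r[i] = P(i -> X):
  [9/10, -1/10, -1/2] . (a_Y, a_Z, a_W) = 1/5
  [0, 3/5, -3/10] . (a_Y, a_Z, a_W) = 3/10
  [-2/5, 0, 7/10] . (a_Y, a_Z, a_W) = 1/10

Solving yields:
  a_Y = 23/41
  a_Z = 30/41
  a_W = 19/41

Starting state is Z, so the absorption probability is a_Z = 30/41.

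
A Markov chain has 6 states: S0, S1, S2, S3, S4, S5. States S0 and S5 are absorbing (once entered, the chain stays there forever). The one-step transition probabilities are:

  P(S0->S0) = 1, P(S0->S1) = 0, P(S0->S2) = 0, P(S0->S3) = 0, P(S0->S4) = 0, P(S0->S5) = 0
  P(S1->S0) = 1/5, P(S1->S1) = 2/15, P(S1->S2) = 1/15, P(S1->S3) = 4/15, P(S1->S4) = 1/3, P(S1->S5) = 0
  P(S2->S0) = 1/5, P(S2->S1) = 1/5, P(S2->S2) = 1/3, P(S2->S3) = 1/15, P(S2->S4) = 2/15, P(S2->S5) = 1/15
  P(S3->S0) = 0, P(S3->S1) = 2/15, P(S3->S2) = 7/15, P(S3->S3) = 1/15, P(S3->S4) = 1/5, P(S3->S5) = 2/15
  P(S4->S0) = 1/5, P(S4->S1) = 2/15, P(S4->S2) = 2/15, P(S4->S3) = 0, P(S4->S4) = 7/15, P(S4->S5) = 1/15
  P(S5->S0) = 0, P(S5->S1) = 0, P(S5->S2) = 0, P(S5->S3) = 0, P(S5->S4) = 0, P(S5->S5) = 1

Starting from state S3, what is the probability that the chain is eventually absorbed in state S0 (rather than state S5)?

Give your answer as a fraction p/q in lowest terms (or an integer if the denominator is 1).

Answer: 988/1523

Derivation:
Let a_i = P(absorbed in S0 | start in state i).
Boundary conditions: a_S0 = 1, a_S5 = 0.
For each transient state i, a_i = sum_j P(i->j) * a_j:
  a_S1 = 1/5*a_S0 + 2/15*a_S1 + 1/15*a_S2 + 4/15*a_S3 + 1/3*a_S4 + 0*a_S5
  a_S2 = 1/5*a_S0 + 1/5*a_S1 + 1/3*a_S2 + 1/15*a_S3 + 2/15*a_S4 + 1/15*a_S5
  a_S3 = 0*a_S0 + 2/15*a_S1 + 7/15*a_S2 + 1/15*a_S3 + 1/5*a_S4 + 2/15*a_S5
  a_S4 = 1/5*a_S0 + 2/15*a_S1 + 2/15*a_S2 + 0*a_S3 + 7/15*a_S4 + 1/15*a_S5

Substituting a_S0 = 1 and a_S5 = 0, rearrange to (I - Q) a = r where r[i] = P(i -> S0):
  [13/15, -1/15, -4/15, -1/3] . (a_S1, a_S2, a_S3, a_S4) = 1/5
  [-1/5, 2/3, -1/15, -2/15] . (a_S1, a_S2, a_S3, a_S4) = 1/5
  [-2/15, -7/15, 14/15, -1/5] . (a_S1, a_S2, a_S3, a_S4) = 0
  [-2/15, -2/15, 0, 8/15] . (a_S1, a_S2, a_S3, a_S4) = 1/5

Solving yields:
  a_S1 = 1187/1523
  a_S2 = 2285/3046
  a_S3 = 988/1523
  a_S4 = 2307/3046

Starting state is S3, so the absorption probability is a_S3 = 988/1523.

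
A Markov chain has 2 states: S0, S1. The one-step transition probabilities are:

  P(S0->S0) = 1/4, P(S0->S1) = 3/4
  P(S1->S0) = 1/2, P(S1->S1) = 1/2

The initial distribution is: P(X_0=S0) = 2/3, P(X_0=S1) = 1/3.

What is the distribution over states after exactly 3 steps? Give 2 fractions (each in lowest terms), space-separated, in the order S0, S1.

Answer: 19/48 29/48

Derivation:
Propagating the distribution step by step (d_{t+1} = d_t * P):
d_0 = (S0=2/3, S1=1/3)
  d_1[S0] = 2/3*1/4 + 1/3*1/2 = 1/3
  d_1[S1] = 2/3*3/4 + 1/3*1/2 = 2/3
d_1 = (S0=1/3, S1=2/3)
  d_2[S0] = 1/3*1/4 + 2/3*1/2 = 5/12
  d_2[S1] = 1/3*3/4 + 2/3*1/2 = 7/12
d_2 = (S0=5/12, S1=7/12)
  d_3[S0] = 5/12*1/4 + 7/12*1/2 = 19/48
  d_3[S1] = 5/12*3/4 + 7/12*1/2 = 29/48
d_3 = (S0=19/48, S1=29/48)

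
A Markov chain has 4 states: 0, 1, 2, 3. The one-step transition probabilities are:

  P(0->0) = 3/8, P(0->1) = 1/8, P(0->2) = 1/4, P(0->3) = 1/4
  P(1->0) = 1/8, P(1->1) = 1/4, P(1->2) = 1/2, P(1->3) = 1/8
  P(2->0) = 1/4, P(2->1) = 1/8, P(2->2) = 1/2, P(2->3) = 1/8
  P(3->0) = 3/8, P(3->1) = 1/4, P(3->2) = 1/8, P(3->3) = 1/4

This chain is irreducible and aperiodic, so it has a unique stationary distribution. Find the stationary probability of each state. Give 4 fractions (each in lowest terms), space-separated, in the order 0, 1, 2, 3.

Answer: 97/337 57/337 121/337 62/337

Derivation:
The stationary distribution satisfies pi = pi * P, i.e.:
  pi_0 = 3/8*pi_0 + 1/8*pi_1 + 1/4*pi_2 + 3/8*pi_3
  pi_1 = 1/8*pi_0 + 1/4*pi_1 + 1/8*pi_2 + 1/4*pi_3
  pi_2 = 1/4*pi_0 + 1/2*pi_1 + 1/2*pi_2 + 1/8*pi_3
  pi_3 = 1/4*pi_0 + 1/8*pi_1 + 1/8*pi_2 + 1/4*pi_3
with normalization: pi_0 + pi_1 + pi_2 + pi_3 = 1.

Using the first 3 balance equations plus normalization, the linear system A*pi = b is:
  [-5/8, 1/8, 1/4, 3/8] . pi = 0
  [1/8, -3/4, 1/8, 1/4] . pi = 0
  [1/4, 1/2, -1/2, 1/8] . pi = 0
  [1, 1, 1, 1] . pi = 1

Solving yields:
  pi_0 = 97/337
  pi_1 = 57/337
  pi_2 = 121/337
  pi_3 = 62/337

Verification (pi * P):
  97/337*3/8 + 57/337*1/8 + 121/337*1/4 + 62/337*3/8 = 97/337 = pi_0  (ok)
  97/337*1/8 + 57/337*1/4 + 121/337*1/8 + 62/337*1/4 = 57/337 = pi_1  (ok)
  97/337*1/4 + 57/337*1/2 + 121/337*1/2 + 62/337*1/8 = 121/337 = pi_2  (ok)
  97/337*1/4 + 57/337*1/8 + 121/337*1/8 + 62/337*1/4 = 62/337 = pi_3  (ok)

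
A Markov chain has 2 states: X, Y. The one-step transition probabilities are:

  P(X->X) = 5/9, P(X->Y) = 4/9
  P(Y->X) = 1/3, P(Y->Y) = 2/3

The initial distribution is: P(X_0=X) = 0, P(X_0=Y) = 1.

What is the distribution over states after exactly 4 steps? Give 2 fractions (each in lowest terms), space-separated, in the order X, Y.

Propagating the distribution step by step (d_{t+1} = d_t * P):
d_0 = (X=0, Y=1)
  d_1[X] = 0*5/9 + 1*1/3 = 1/3
  d_1[Y] = 0*4/9 + 1*2/3 = 2/3
d_1 = (X=1/3, Y=2/3)
  d_2[X] = 1/3*5/9 + 2/3*1/3 = 11/27
  d_2[Y] = 1/3*4/9 + 2/3*2/3 = 16/27
d_2 = (X=11/27, Y=16/27)
  d_3[X] = 11/27*5/9 + 16/27*1/3 = 103/243
  d_3[Y] = 11/27*4/9 + 16/27*2/3 = 140/243
d_3 = (X=103/243, Y=140/243)
  d_4[X] = 103/243*5/9 + 140/243*1/3 = 935/2187
  d_4[Y] = 103/243*4/9 + 140/243*2/3 = 1252/2187
d_4 = (X=935/2187, Y=1252/2187)

Answer: 935/2187 1252/2187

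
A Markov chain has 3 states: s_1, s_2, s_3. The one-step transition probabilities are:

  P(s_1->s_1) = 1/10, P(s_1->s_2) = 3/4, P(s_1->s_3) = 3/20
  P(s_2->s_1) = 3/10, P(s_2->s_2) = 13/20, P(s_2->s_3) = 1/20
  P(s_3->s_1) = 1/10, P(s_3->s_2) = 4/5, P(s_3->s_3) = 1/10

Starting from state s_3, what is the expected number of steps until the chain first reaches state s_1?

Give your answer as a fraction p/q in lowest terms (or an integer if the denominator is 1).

Let h_i = expected steps to first reach s_1 from state i.
Boundary: h_s_1 = 0.
First-step equations for the other states:
  h_s_2 = 1 + 3/10*h_s_1 + 13/20*h_s_2 + 1/20*h_s_3
  h_s_3 = 1 + 1/10*h_s_1 + 4/5*h_s_2 + 1/10*h_s_3

Substituting h_s_1 = 0 and rearranging gives the linear system (I - Q) h = 1:
  [7/20, -1/20] . (h_s_2, h_s_3) = 1
  [-4/5, 9/10] . (h_s_2, h_s_3) = 1

Solving yields:
  h_s_2 = 38/11
  h_s_3 = 46/11

Starting state is s_3, so the expected hitting time is h_s_3 = 46/11.

Answer: 46/11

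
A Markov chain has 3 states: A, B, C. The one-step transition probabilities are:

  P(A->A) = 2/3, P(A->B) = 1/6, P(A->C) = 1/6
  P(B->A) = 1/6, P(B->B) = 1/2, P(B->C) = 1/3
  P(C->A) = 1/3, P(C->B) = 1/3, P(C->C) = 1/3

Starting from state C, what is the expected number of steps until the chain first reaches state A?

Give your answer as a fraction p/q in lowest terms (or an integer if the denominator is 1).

Let h_i = expected steps to first reach A from state i.
Boundary: h_A = 0.
First-step equations for the other states:
  h_B = 1 + 1/6*h_A + 1/2*h_B + 1/3*h_C
  h_C = 1 + 1/3*h_A + 1/3*h_B + 1/3*h_C

Substituting h_A = 0 and rearranging gives the linear system (I - Q) h = 1:
  [1/2, -1/3] . (h_B, h_C) = 1
  [-1/3, 2/3] . (h_B, h_C) = 1

Solving yields:
  h_B = 9/2
  h_C = 15/4

Starting state is C, so the expected hitting time is h_C = 15/4.

Answer: 15/4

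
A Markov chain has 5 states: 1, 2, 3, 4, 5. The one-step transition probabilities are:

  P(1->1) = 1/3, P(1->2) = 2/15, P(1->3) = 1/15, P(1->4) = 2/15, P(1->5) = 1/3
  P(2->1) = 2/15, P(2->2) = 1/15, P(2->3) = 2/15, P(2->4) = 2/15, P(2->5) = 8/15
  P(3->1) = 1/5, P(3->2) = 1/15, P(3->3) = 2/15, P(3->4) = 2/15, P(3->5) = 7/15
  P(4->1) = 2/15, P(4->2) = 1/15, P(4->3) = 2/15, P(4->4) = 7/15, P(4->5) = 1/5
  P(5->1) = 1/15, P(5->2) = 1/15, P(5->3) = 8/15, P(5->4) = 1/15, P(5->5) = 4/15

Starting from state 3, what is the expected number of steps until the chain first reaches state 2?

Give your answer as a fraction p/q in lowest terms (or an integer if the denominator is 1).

Answer: 90/7

Derivation:
Let h_i = expected steps to first reach 2 from state i.
Boundary: h_2 = 0.
First-step equations for the other states:
  h_1 = 1 + 1/3*h_1 + 2/15*h_2 + 1/15*h_3 + 2/15*h_4 + 1/3*h_5
  h_3 = 1 + 1/5*h_1 + 1/15*h_2 + 2/15*h_3 + 2/15*h_4 + 7/15*h_5
  h_4 = 1 + 2/15*h_1 + 1/15*h_2 + 2/15*h_3 + 7/15*h_4 + 1/5*h_5
  h_5 = 1 + 1/15*h_1 + 1/15*h_2 + 8/15*h_3 + 1/15*h_4 + 4/15*h_5

Substituting h_2 = 0 and rearranging gives the linear system (I - Q) h = 1:
  [2/3, -1/15, -2/15, -1/3] . (h_1, h_3, h_4, h_5) = 1
  [-1/5, 13/15, -2/15, -7/15] . (h_1, h_3, h_4, h_5) = 1
  [-2/15, -2/15, 8/15, -1/5] . (h_1, h_3, h_4, h_5) = 1
  [-1/15, -8/15, -1/15, 11/15] . (h_1, h_3, h_4, h_5) = 1

Solving yields:
  h_1 = 2074/175
  h_3 = 90/7
  h_4 = 452/35
  h_5 = 2269/175

Starting state is 3, so the expected hitting time is h_3 = 90/7.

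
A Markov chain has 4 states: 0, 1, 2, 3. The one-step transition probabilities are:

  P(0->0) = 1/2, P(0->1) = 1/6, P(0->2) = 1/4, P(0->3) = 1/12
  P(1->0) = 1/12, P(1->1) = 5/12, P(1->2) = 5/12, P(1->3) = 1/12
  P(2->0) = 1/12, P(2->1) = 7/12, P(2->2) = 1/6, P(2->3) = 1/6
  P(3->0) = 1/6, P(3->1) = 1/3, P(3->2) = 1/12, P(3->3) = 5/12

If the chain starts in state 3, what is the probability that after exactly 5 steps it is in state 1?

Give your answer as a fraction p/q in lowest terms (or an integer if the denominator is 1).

Answer: 155/384

Derivation:
Computing P^5 by repeated multiplication:
P^1 =
  0: [1/2, 1/6, 1/4, 1/12]
  1: [1/12, 5/12, 5/12, 1/12]
  2: [1/12, 7/12, 1/6, 1/6]
  3: [1/6, 1/3, 1/12, 5/12]
P^2 =
  0: [43/144, 47/144, 35/144, 19/144]
  1: [1/8, 11/24, 13/48, 7/48]
  2: [19/144, 59/144, 11/36, 11/72]
  3: [3/16, 17/48, 11/48, 11/48]
P^3 =
  0: [7/32, 107/288, 151/576, 85/576]
  1: [85/576, 241/576, 161/576, 89/576]
  2: [29/192, 27/64, 77/288, 23/144]
  3: [13/72, 7/18, 145/576, 103/576]
P^4 =
  0: [1291/6912, 2719/6912, 1835/6912, 1067/6912]
  1: [545/3456, 1429/3456, 1871/6912, 1093/6912]
  2: [1103/6912, 105/256, 469/1728, 61/384]
  3: [1199/6912, 2755/6912, 1825/6912, 1133/6912]
P^5 =
  0: [7217/41472, 16645/41472, 22205/82944, 13015/82944]
  1: [1495/9216, 419/1024, 7465/27648, 4385/27648]
  2: [13525/82944, 33905/82944, 11167/41472, 3295/20736]
  3: [65/384, 155/384, 7385/27648, 4423/27648]

(P^5)[3 -> 1] = 155/384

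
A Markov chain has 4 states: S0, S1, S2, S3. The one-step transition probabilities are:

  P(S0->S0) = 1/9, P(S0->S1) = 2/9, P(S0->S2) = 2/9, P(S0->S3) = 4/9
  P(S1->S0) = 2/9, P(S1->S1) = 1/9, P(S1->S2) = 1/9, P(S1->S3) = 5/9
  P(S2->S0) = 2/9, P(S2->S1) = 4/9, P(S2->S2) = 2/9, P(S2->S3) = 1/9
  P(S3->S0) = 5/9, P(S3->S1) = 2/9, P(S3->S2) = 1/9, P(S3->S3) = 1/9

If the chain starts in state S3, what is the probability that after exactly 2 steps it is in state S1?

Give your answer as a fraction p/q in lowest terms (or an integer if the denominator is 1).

Answer: 2/9

Derivation:
Computing P^2 by repeated multiplication:
P^1 =
  S0: [1/9, 2/9, 2/9, 4/9]
  S1: [2/9, 1/9, 1/9, 5/9]
  S2: [2/9, 4/9, 2/9, 1/9]
  S3: [5/9, 2/9, 1/9, 1/9]
P^2 =
  S0: [29/81, 20/81, 4/27, 20/81]
  S1: [31/81, 19/81, 4/27, 19/81]
  S2: [19/81, 2/9, 13/81, 31/81]
  S3: [16/81, 2/9, 5/27, 32/81]

(P^2)[S3 -> S1] = 2/9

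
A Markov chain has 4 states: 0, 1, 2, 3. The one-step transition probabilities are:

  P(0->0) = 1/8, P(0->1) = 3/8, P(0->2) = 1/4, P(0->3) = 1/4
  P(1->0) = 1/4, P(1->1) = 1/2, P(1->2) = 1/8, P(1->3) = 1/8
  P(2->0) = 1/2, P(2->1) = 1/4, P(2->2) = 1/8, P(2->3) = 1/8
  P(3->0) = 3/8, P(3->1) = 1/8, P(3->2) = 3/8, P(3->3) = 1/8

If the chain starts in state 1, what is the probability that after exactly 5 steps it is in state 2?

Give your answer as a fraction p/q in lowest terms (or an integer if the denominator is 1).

Answer: 1643/8192

Derivation:
Computing P^5 by repeated multiplication:
P^1 =
  0: [1/8, 3/8, 1/4, 1/4]
  1: [1/4, 1/2, 1/8, 1/8]
  2: [1/2, 1/4, 1/8, 1/8]
  3: [3/8, 1/8, 3/8, 1/8]
P^2 =
  0: [21/64, 21/64, 13/64, 9/64]
  1: [17/64, 25/64, 3/16, 5/32]
  2: [15/64, 23/64, 7/32, 3/16]
  3: [5/16, 5/16, 13/64, 11/64]
P^3 =
  0: [71/256, 91/256, 103/512, 85/512]
  1: [145/512, 185/512, 101/512, 81/512]
  2: [153/512, 177/512, 103/512, 79/512]
  3: [145/512, 177/512, 53/256, 21/128]
P^4 =
  0: [1173/4096, 1445/4096, 103/512, 327/2048]
  1: [581/2048, 729/2048, 819/4096, 657/4096]
  2: [289/1024, 363/1024, 823/4096, 665/4096]
  3: [1175/4096, 1439/4096, 825/4096, 657/4096]
P^5 =
  0: [9321/32768, 11601/32768, 6577/32768, 5269/32768]
  1: [9325/32768, 11613/32768, 1643/8192, 2629/16384]
  2: [9347/32768, 11587/32768, 3291/16384, 1313/8192]
  3: [2331/8192, 2897/8192, 6585/32768, 5271/32768]

(P^5)[1 -> 2] = 1643/8192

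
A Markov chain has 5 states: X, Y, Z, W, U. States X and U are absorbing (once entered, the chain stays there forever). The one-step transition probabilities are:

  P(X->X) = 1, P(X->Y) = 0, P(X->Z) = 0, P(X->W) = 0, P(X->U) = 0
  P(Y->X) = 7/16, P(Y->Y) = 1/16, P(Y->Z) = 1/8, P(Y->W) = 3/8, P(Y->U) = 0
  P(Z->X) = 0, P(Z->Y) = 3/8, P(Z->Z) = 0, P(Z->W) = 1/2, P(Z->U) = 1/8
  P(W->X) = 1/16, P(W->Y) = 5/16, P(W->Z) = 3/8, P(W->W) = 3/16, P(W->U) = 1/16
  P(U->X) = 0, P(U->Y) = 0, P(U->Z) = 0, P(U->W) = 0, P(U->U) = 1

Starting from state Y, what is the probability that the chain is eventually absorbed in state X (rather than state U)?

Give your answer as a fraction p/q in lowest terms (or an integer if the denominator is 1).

Answer: 308/367

Derivation:
Let a_i = P(absorbed in X | start in state i).
Boundary conditions: a_X = 1, a_U = 0.
For each transient state i, a_i = sum_j P(i->j) * a_j:
  a_Y = 7/16*a_X + 1/16*a_Y + 1/8*a_Z + 3/8*a_W + 0*a_U
  a_Z = 0*a_X + 3/8*a_Y + 0*a_Z + 1/2*a_W + 1/8*a_U
  a_W = 1/16*a_X + 5/16*a_Y + 3/8*a_Z + 3/16*a_W + 1/16*a_U

Substituting a_X = 1 and a_U = 0, rearrange to (I - Q) a = r where r[i] = P(i -> X):
  [15/16, -1/8, -3/8] . (a_Y, a_Z, a_W) = 7/16
  [-3/8, 1, -1/2] . (a_Y, a_Z, a_W) = 0
  [-5/16, -3/8, 13/16] . (a_Y, a_Z, a_W) = 1/16

Solving yields:
  a_Y = 308/367
  a_Z = 491/734
  a_W = 260/367

Starting state is Y, so the absorption probability is a_Y = 308/367.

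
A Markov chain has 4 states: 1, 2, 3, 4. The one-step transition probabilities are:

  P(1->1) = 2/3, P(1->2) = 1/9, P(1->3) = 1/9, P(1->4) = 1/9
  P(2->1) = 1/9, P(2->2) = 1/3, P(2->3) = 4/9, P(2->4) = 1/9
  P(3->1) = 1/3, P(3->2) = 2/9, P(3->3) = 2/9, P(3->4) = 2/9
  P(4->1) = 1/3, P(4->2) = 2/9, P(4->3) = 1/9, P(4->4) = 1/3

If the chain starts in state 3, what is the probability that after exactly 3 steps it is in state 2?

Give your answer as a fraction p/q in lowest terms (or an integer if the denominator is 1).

Computing P^3 by repeated multiplication:
P^1 =
  1: [2/3, 1/9, 1/9, 1/9]
  2: [1/9, 1/3, 4/9, 1/9]
  3: [1/3, 2/9, 2/9, 2/9]
  4: [1/3, 2/9, 1/9, 1/3]
P^2 =
  1: [43/81, 13/81, 13/81, 4/27]
  2: [8/27, 20/81, 22/81, 5/27]
  3: [32/81, 17/81, 17/81, 5/27]
  4: [32/81, 17/81, 16/81, 16/81]
P^3 =
  1: [346/729, 44/243, 133/729, 118/729]
  2: [275/729, 158/729, 163/729, 133/729]
  3: [305/729, 49/243, 149/729, 128/729]
  4: [305/729, 49/243, 148/729, 43/243]

(P^3)[3 -> 2] = 49/243

Answer: 49/243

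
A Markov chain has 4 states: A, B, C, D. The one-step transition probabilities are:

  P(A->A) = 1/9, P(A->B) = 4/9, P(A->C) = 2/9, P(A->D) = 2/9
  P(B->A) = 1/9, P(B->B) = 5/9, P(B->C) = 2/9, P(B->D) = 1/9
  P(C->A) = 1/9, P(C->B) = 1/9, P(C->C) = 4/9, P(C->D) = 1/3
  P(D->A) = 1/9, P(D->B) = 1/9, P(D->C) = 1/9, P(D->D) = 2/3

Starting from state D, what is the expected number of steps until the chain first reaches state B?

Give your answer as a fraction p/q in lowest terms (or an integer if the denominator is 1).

Answer: 27/4

Derivation:
Let h_i = expected steps to first reach B from state i.
Boundary: h_B = 0.
First-step equations for the other states:
  h_A = 1 + 1/9*h_A + 4/9*h_B + 2/9*h_C + 2/9*h_D
  h_C = 1 + 1/9*h_A + 1/9*h_B + 4/9*h_C + 1/3*h_D
  h_D = 1 + 1/9*h_A + 1/9*h_B + 1/9*h_C + 2/3*h_D

Substituting h_B = 0 and rearranging gives the linear system (I - Q) h = 1:
  [8/9, -2/9, -2/9] . (h_A, h_C, h_D) = 1
  [-1/9, 5/9, -1/3] . (h_A, h_C, h_D) = 1
  [-1/9, -1/9, 1/3] . (h_A, h_C, h_D) = 1

Solving yields:
  h_A = 9/2
  h_C = 27/4
  h_D = 27/4

Starting state is D, so the expected hitting time is h_D = 27/4.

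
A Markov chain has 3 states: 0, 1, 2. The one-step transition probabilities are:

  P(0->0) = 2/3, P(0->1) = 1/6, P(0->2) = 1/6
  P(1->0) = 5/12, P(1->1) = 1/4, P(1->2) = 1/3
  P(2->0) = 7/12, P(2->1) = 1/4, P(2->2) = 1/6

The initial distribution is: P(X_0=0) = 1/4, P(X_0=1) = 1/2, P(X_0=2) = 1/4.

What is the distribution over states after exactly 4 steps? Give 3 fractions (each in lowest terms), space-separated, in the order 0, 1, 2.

Propagating the distribution step by step (d_{t+1} = d_t * P):
d_0 = (0=1/4, 1=1/2, 2=1/4)
  d_1[0] = 1/4*2/3 + 1/2*5/12 + 1/4*7/12 = 25/48
  d_1[1] = 1/4*1/6 + 1/2*1/4 + 1/4*1/4 = 11/48
  d_1[2] = 1/4*1/6 + 1/2*1/3 + 1/4*1/6 = 1/4
d_1 = (0=25/48, 1=11/48, 2=1/4)
  d_2[0] = 25/48*2/3 + 11/48*5/12 + 1/4*7/12 = 113/192
  d_2[1] = 25/48*1/6 + 11/48*1/4 + 1/4*1/4 = 119/576
  d_2[2] = 25/48*1/6 + 11/48*1/3 + 1/4*1/6 = 59/288
d_2 = (0=113/192, 1=119/576, 2=59/288)
  d_3[0] = 113/192*2/3 + 119/576*5/12 + 59/288*7/12 = 4133/6912
  d_3[1] = 113/192*1/6 + 119/576*1/4 + 59/288*1/4 = 463/2304
  d_3[2] = 113/192*1/6 + 119/576*1/3 + 59/288*1/6 = 695/3456
d_3 = (0=4133/6912, 1=463/2304, 2=695/3456)
  d_4[0] = 4133/6912*2/3 + 463/2304*5/12 + 695/3456*7/12 = 49739/82944
  d_4[1] = 4133/6912*1/6 + 463/2304*1/4 + 695/3456*1/4 = 16603/82944
  d_4[2] = 4133/6912*1/6 + 463/2304*1/3 + 695/3456*1/6 = 2767/13824
d_4 = (0=49739/82944, 1=16603/82944, 2=2767/13824)

Answer: 49739/82944 16603/82944 2767/13824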